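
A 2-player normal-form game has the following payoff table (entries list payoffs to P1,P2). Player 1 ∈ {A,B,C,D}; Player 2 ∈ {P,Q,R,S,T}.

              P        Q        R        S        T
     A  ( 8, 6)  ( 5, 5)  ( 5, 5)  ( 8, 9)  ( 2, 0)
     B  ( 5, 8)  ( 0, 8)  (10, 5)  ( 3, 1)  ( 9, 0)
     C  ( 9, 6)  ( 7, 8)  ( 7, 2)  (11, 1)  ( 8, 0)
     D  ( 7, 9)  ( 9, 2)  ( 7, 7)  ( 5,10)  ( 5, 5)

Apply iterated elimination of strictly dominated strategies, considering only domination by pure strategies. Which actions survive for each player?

P1 drop A (C beats it: P:9>8 Q:7>5 R:7>5 S:11>8 T:8>2)
P2 drop R (P beats it: B:8>5 C:6>2 D:9>7)
P2 drop T (P beats it: B:8>0 C:6>0 D:9>5)
P1 drop B (C beats it: P:9>5 Q:7>0 S:11>3)
P1→{C,D} P2→{P,Q,S}

Survivors P1:{C,D} P2:{P,Q,S}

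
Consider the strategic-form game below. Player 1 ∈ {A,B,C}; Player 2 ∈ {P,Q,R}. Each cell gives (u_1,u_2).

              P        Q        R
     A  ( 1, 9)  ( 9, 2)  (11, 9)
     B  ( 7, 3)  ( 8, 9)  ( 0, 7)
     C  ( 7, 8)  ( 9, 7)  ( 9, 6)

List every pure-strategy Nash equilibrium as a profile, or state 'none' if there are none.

Nash profiles: (A,R), (C,P)

(A,P): not NE [P1→C gives 7>1]
(A,Q): not NE [P2→R gives 9>2]
(A,R): NE
(B,P): not NE [P2→Q gives 9>3]
(B,Q): not NE [P1→C gives 9>8]
(B,R): not NE [P1→A gives 11>0; P2→Q gives 9>7]
(C,P): NE
(C,Q): not NE [P2→P gives 8>7]
(C,R): not NE [P1→A gives 11>9; P2→P gives 8>6]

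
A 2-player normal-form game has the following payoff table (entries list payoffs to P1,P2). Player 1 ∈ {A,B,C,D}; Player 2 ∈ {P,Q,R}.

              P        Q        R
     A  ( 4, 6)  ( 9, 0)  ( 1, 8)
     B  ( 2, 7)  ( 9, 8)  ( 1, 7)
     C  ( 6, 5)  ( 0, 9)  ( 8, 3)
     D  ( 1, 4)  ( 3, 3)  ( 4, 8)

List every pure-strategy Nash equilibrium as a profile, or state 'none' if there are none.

(A,P): not NE [P1→C gives 6>4; P2→R gives 8>6]
(A,Q): not NE [P2→R gives 8>0]
(A,R): not NE [P1→C gives 8>1]
(B,P): not NE [P1→C gives 6>2; P2→Q gives 8>7]
(B,Q): NE
(B,R): not NE [P1→C gives 8>1; P2→Q gives 8>7]
(C,P): not NE [P2→Q gives 9>5]
(C,Q): not NE [P1→B gives 9>0]
(C,R): not NE [P2→Q gives 9>3]
(D,P): not NE [P1→C gives 6>1; P2→R gives 8>4]
(D,Q): not NE [P1→B gives 9>3; P2→R gives 8>3]
(D,R): not NE [P1→C gives 8>4]

NE set: (B,Q)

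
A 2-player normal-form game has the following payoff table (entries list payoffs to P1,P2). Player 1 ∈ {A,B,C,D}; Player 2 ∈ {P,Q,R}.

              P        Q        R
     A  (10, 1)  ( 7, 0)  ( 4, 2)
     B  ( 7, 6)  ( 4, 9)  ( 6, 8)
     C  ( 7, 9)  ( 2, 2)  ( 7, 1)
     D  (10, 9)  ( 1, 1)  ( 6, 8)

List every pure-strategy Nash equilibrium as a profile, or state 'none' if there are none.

(A,P): not NE [P2→R gives 2>1]
(A,Q): not NE [P2→R gives 2>0]
(A,R): not NE [P1→C gives 7>4]
(B,P): not NE [P1→D gives 10>7; P2→Q gives 9>6]
(B,Q): not NE [P1→A gives 7>4]
(B,R): not NE [P1→C gives 7>6; P2→Q gives 9>8]
(C,P): not NE [P1→D gives 10>7]
(C,Q): not NE [P1→A gives 7>2; P2→P gives 9>2]
(C,R): not NE [P2→P gives 9>1]
(D,P): NE
(D,Q): not NE [P1→A gives 7>1; P2→P gives 9>1]
(D,R): not NE [P1→C gives 7>6; P2→P gives 9>8]

NE set: (D,P)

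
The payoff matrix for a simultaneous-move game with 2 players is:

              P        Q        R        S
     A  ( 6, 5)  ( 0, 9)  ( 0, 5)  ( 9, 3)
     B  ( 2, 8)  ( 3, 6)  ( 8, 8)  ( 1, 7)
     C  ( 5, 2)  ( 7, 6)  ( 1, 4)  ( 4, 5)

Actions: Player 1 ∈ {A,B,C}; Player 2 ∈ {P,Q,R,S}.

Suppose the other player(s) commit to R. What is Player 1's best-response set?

P1 best: {B}

u_1(A vs R) = 0
u_1(B vs R) = 8
u_1(C vs R) = 1
max payoff 8 at {B}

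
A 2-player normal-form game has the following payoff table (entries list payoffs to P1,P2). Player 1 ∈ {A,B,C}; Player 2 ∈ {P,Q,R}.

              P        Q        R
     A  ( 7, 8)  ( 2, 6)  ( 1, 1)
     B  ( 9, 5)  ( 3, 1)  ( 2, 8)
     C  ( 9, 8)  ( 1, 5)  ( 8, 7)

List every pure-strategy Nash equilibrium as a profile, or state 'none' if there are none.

(A,P): not NE [P1→C gives 9>7]
(A,Q): not NE [P1→B gives 3>2; P2→P gives 8>6]
(A,R): not NE [P1→C gives 8>1; P2→P gives 8>1]
(B,P): not NE [P2→R gives 8>5]
(B,Q): not NE [P2→R gives 8>1]
(B,R): not NE [P1→C gives 8>2]
(C,P): NE
(C,Q): not NE [P1→B gives 3>1; P2→P gives 8>5]
(C,R): not NE [P2→P gives 8>7]

PSNE = {(C,P)}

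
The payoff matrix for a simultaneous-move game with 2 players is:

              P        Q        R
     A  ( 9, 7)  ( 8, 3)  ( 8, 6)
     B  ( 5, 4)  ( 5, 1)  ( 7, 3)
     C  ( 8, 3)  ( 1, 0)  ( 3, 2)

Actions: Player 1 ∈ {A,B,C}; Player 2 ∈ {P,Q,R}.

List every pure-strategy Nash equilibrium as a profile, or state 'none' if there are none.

(A,P): NE
(A,Q): not NE [P2→P gives 7>3]
(A,R): not NE [P2→P gives 7>6]
(B,P): not NE [P1→A gives 9>5]
(B,Q): not NE [P1→A gives 8>5; P2→P gives 4>1]
(B,R): not NE [P1→A gives 8>7; P2→P gives 4>3]
(C,P): not NE [P1→A gives 9>8]
(C,Q): not NE [P1→A gives 8>1; P2→P gives 3>0]
(C,R): not NE [P1→A gives 8>3; P2→P gives 3>2]

PSNE = {(A,P)}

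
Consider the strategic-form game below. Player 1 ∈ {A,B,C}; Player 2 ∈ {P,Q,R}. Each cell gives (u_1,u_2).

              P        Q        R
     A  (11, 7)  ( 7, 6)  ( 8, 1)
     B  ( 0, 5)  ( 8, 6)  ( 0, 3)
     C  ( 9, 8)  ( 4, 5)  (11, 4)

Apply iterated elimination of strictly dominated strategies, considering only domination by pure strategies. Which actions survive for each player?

P2 drop R (P beats it: A:7>1 B:5>3 C:8>4)
P1 drop C (A beats it: P:11>9 Q:7>4)
P1→{A,B} P2→{P,Q}

IESDS → P1:{A,B} P2:{P,Q}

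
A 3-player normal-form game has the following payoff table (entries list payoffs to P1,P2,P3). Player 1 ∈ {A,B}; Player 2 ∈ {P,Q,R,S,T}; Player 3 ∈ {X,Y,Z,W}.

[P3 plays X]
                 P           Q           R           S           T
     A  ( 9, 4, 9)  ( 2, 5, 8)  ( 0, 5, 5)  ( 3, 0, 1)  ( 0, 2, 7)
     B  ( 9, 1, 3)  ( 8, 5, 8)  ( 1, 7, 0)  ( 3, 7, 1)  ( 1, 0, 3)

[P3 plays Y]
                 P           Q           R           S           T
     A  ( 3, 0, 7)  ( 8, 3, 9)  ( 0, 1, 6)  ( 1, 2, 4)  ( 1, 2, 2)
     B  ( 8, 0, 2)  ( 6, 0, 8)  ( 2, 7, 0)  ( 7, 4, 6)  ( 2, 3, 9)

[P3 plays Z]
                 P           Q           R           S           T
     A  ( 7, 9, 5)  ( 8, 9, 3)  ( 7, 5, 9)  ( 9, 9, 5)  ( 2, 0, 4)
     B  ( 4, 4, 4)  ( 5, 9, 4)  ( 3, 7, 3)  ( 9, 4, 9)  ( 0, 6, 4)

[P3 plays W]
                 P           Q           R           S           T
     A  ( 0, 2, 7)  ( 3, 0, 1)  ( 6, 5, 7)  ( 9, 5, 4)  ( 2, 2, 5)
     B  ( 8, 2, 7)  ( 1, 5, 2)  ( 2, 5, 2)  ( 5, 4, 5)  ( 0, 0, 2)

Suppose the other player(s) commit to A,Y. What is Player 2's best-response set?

u_2(P vs A,Y) = 0
u_2(Q vs A,Y) = 3
u_2(R vs A,Y) = 1
u_2(S vs A,Y) = 2
u_2(T vs A,Y) = 2
max payoff 3 at {Q}

argmax u_2 = {Q}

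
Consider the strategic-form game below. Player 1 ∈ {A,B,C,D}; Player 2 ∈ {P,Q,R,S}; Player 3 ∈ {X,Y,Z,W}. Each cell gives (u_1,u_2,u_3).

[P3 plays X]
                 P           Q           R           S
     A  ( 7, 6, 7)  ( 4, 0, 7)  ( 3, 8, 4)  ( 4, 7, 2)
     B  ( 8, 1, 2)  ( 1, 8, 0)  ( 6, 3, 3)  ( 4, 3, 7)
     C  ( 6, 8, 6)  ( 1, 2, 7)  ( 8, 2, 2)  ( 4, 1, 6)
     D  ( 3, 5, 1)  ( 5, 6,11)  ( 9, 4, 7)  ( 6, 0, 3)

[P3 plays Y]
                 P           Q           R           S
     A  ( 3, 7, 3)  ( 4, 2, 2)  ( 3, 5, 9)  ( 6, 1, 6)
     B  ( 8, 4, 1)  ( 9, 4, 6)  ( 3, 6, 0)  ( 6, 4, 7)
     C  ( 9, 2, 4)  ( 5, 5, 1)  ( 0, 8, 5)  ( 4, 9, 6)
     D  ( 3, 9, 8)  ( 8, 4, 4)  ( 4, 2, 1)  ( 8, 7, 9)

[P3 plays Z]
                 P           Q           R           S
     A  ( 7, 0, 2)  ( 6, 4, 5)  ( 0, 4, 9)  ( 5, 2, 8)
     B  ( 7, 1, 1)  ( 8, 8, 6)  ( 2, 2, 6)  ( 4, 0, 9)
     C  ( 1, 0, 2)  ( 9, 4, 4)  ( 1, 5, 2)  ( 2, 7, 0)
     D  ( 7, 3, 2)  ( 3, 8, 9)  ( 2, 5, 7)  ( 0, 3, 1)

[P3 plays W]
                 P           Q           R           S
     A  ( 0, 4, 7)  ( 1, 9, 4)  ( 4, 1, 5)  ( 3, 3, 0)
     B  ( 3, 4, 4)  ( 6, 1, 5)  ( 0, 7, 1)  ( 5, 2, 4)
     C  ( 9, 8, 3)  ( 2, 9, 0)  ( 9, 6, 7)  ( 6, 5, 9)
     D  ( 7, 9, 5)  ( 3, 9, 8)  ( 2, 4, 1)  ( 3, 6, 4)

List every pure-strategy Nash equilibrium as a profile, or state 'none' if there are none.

(A,P,X): not NE [P1→B gives 8>7; P2→R gives 8>6]
(A,P,Y): not NE [P1→C gives 9>3; P3→W gives 7>3]
(A,P,Z): not NE [P2→R gives 4>0; P3→W gives 7>2]
(A,P,W): not NE [P1→C gives 9>0; P2→Q gives 9>4]
(A,Q,X): not NE [P1→D gives 5>4; P2→R gives 8>0]
(A,Q,Y): not NE [P1→B gives 9>4; P2→P gives 7>2; P3→X gives 7>2]
(A,Q,Z): not NE [P1→C gives 9>6; P3→X gives 7>5]
(A,Q,W): not NE [P1→B gives 6>1; P3→X gives 7>4]
(A,R,X): not NE [P1→D gives 9>3; P3→Z gives 9>4]
(A,R,Y): not NE [P1→D gives 4>3; P2→P gives 7>5]
(A,R,Z): not NE [P1→D gives 2>0]
(A,R,W): not NE [P1→C gives 9>4; P2→Q gives 9>1; P3→Z gives 9>5]
(A,S,X): not NE [P1→D gives 6>4; P2→R gives 8>7; P3→Z gives 8>2]
(A,S,Y): not NE [P1→D gives 8>6; P2→P gives 7>1; P3→Z gives 8>6]
(A,S,Z): not NE [P2→R gives 4>2]
(A,S,W): not NE [P1→C gives 6>3; P2→Q gives 9>3; P3→Z gives 8>0]
(B,P,X): not NE [P2→Q gives 8>1; P3→W gives 4>2]
(B,P,Y): not NE [P1→C gives 9>8; P2→R gives 6>4; P3→W gives 4>1]
(B,P,Z): not NE [P2→Q gives 8>1; P3→W gives 4>1]
(B,P,W): not NE [P1→C gives 9>3; P2→R gives 7>4]
(B,Q,X): not NE [P1→D gives 5>1; P3→Z gives 6>0]
(B,Q,Y): not NE [P2→R gives 6>4]
(B,Q,Z): not NE [P1→C gives 9>8]
(B,Q,W): not NE [P2→R gives 7>1; P3→Z gives 6>5]
(B,R,X): not NE [P1→D gives 9>6; P2→Q gives 8>3; P3→Z gives 6>3]
(B,R,Y): not NE [P1→D gives 4>3; P3→Z gives 6>0]
(B,R,Z): not NE [P2→Q gives 8>2]
(B,R,W): not NE [P1→C gives 9>0; P3→Z gives 6>1]
(B,S,X): not NE [P1→D gives 6>4; P2→Q gives 8>3; P3→Z gives 9>7]
(B,S,Y): not NE [P1→D gives 8>6; P2→R gives 6>4; P3→Z gives 9>7]
(B,S,Z): not NE [P1→A gives 5>4; P2→Q gives 8>0]
(B,S,W): not NE [P1→C gives 6>5; P2→R gives 7>2; P3→Z gives 9>4]
(C,P,X): not NE [P1→B gives 8>6]
(C,P,Y): not NE [P2→S gives 9>2; P3→X gives 6>4]
(C,P,Z): not NE [P1→D gives 7>1; P2→S gives 7>0; P3→X gives 6>2]
(C,P,W): not NE [P2→Q gives 9>8; P3→X gives 6>3]
(C,Q,X): not NE [P1→D gives 5>1; P2→P gives 8>2]
(C,Q,Y): not NE [P1→B gives 9>5; P2→S gives 9>5; P3→X gives 7>1]
(C,Q,Z): not NE [P2→S gives 7>4; P3→X gives 7>4]
(C,Q,W): not NE [P1→B gives 6>2; P3→X gives 7>0]
(C,R,X): not NE [P1→D gives 9>8; P2→P gives 8>2; P3→W gives 7>2]
(C,R,Y): not NE [P1→D gives 4>0; P2→S gives 9>8; P3→W gives 7>5]
(C,R,Z): not NE [P1→D gives 2>1; P2→S gives 7>5; P3→W gives 7>2]
(C,R,W): not NE [P2→Q gives 9>6]
(C,S,X): not NE [P1→D gives 6>4; P2→P gives 8>1; P3→W gives 9>6]
(C,S,Y): not NE [P1→D gives 8>4; P3→W gives 9>6]
(C,S,Z): not NE [P1→A gives 5>2; P3→W gives 9>0]
(C,S,W): not NE [P2→Q gives 9>5]
(D,P,X): not NE [P1→B gives 8>3; P2→Q gives 6>5; P3→Y gives 8>1]
(D,P,Y): not NE [P1→C gives 9>3]
(D,P,Z): not NE [P2→Q gives 8>3; P3→Y gives 8>2]
(D,P,W): not NE [P1→C gives 9>7; P3→Y gives 8>5]
(D,Q,X): NE
(D,Q,Y): not NE [P1→B gives 9>8; P2→P gives 9>4; P3→X gives 11>4]
(D,Q,Z): not NE [P1→C gives 9>3; P3→X gives 11>9]
(D,Q,W): not NE [P1→B gives 6>3; P3→X gives 11>8]
(D,R,X): not NE [P2→Q gives 6>4]
(D,R,Y): not NE [P2→P gives 9>2; P3→Z gives 7>1]
(D,R,Z): not NE [P2→Q gives 8>5]
(D,R,W): not NE [P1→C gives 9>2; P2→Q gives 9>4; P3→Z gives 7>1]
(D,S,X): not NE [P2→Q gives 6>0; P3→Y gives 9>3]
(D,S,Y): not NE [P2→P gives 9>7]
(D,S,Z): not NE [P1→A gives 5>0; P2→Q gives 8>3; P3→Y gives 9>1]
(D,S,W): not NE [P1→C gives 6>3; P2→Q gives 9>6; P3→Y gives 9>4]

PSNE = {(D,Q,X)}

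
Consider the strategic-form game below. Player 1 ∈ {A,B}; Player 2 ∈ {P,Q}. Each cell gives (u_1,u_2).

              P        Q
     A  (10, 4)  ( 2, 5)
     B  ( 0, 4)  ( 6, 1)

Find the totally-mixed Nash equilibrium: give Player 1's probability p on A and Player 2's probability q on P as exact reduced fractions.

P1 indiff ⇒ q·10+(1-q)·2 = q·0+(1-q)·6 ⇒ q(10) = (1-q)(4) ⇒ q = 2/7
P2 indiff ⇒ p·4+(1-p)·4 = p·5+(1-p)·1 ⇒ p(-1) = (1-p)(-3) ⇒ p = 3/4

P1 mixes 3/4 on A; P2 mixes 2/7 on P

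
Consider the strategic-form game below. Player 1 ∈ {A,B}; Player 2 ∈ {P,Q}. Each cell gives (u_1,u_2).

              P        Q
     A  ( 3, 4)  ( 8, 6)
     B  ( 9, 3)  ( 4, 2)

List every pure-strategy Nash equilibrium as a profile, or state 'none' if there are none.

(A,P): not NE [P1→B gives 9>3; P2→Q gives 6>4]
(A,Q): NE
(B,P): NE
(B,Q): not NE [P1→A gives 8>4; P2→P gives 3>2]

PSNE = {(A,Q), (B,P)}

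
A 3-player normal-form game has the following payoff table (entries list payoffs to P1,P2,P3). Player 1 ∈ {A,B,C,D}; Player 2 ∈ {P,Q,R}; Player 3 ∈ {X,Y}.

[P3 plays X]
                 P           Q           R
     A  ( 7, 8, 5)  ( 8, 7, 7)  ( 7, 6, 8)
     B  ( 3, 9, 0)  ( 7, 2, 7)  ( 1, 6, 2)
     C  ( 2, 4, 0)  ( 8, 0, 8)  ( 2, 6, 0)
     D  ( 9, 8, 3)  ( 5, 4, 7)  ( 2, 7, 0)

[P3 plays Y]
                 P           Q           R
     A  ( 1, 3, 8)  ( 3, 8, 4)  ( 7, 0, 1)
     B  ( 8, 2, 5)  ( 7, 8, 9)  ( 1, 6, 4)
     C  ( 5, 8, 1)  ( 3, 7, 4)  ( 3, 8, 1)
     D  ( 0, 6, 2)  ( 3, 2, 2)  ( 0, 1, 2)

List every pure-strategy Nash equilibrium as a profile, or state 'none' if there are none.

(A,P,X): not NE [P1→D gives 9>7; P3→Y gives 8>5]
(A,P,Y): not NE [P1→B gives 8>1; P2→Q gives 8>3]
(A,Q,X): not NE [P2→P gives 8>7]
(A,Q,Y): not NE [P1→B gives 7>3; P3→X gives 7>4]
(A,R,X): not NE [P2→P gives 8>6]
(A,R,Y): not NE [P2→Q gives 8>0; P3→X gives 8>1]
(B,P,X): not NE [P1→D gives 9>3; P3→Y gives 5>0]
(B,P,Y): not NE [P2→Q gives 8>2]
(B,Q,X): not NE [P1→C gives 8>7; P2→P gives 9>2; P3→Y gives 9>7]
(B,Q,Y): NE
(B,R,X): not NE [P1→A gives 7>1; P2→P gives 9>6; P3→Y gives 4>2]
(B,R,Y): not NE [P1→A gives 7>1; P2→Q gives 8>6]
(C,P,X): not NE [P1→D gives 9>2; P2→R gives 6>4; P3→Y gives 1>0]
(C,P,Y): not NE [P1→B gives 8>5]
(C,Q,X): not NE [P2→R gives 6>0]
(C,Q,Y): not NE [P1→B gives 7>3; P2→R gives 8>7; P3→X gives 8>4]
(C,R,X): not NE [P1→A gives 7>2; P3→Y gives 1>0]
(C,R,Y): not NE [P1→A gives 7>3]
(D,P,X): NE
(D,P,Y): not NE [P1→B gives 8>0; P3→X gives 3>2]
(D,Q,X): not NE [P1→C gives 8>5; P2→P gives 8>4]
(D,Q,Y): not NE [P1→B gives 7>3; P2→P gives 6>2; P3→X gives 7>2]
(D,R,X): not NE [P1→A gives 7>2; P2→P gives 8>7; P3→Y gives 2>0]
(D,R,Y): not NE [P1→A gives 7>0; P2→P gives 6>1]

Nash profiles: (B,Q,Y), (D,P,X)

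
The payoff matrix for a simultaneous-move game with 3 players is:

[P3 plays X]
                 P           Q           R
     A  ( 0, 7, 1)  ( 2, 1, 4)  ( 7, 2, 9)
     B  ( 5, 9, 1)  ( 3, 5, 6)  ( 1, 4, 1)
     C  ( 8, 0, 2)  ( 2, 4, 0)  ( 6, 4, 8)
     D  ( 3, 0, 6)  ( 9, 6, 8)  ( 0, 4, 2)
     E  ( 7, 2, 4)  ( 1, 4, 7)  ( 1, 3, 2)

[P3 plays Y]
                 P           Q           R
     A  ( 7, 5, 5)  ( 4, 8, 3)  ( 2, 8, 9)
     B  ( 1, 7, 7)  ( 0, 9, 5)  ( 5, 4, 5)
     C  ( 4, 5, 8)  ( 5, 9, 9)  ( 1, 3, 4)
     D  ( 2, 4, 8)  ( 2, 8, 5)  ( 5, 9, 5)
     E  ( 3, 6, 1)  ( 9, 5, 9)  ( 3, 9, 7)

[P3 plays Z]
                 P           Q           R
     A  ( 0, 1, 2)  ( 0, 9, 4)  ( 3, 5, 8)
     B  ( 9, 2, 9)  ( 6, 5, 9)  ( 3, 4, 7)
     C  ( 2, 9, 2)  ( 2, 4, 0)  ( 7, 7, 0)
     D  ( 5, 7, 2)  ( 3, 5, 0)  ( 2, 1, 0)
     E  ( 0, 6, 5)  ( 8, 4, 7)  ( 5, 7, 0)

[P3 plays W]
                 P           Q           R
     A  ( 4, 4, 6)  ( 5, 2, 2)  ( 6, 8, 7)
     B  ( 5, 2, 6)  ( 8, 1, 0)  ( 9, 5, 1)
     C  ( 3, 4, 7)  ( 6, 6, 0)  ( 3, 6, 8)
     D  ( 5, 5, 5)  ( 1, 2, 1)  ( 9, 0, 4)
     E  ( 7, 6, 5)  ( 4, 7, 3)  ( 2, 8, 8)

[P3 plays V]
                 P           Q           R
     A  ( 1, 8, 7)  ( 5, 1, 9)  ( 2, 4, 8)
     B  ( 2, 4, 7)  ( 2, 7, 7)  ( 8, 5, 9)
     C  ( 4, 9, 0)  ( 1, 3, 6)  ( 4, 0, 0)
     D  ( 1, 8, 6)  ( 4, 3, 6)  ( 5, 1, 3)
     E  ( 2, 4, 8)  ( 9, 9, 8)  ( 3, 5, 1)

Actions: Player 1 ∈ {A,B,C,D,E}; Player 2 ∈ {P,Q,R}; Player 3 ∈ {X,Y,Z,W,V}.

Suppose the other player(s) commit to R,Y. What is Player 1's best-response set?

u_1(A vs R,Y) = 2
u_1(B vs R,Y) = 5
u_1(C vs R,Y) = 1
u_1(D vs R,Y) = 5
u_1(E vs R,Y) = 3
max payoff 5 at {B,D}

argmax u_1 = {B,D}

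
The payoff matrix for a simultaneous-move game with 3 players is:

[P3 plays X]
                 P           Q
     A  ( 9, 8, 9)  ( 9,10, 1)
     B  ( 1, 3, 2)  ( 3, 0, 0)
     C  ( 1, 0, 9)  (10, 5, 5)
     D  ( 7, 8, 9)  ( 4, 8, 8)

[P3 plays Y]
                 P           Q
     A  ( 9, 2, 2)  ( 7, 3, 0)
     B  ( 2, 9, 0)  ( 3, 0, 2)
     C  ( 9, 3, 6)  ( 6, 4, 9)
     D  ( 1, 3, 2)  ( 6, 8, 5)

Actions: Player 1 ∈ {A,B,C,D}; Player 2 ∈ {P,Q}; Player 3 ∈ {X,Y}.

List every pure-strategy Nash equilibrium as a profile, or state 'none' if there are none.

PSNE: ∅

(A,P,X): not NE [P2→Q gives 10>8]
(A,P,Y): not NE [P2→Q gives 3>2; P3→X gives 9>2]
(A,Q,X): not NE [P1→C gives 10>9]
(A,Q,Y): not NE [P3→X gives 1>0]
(B,P,X): not NE [P1→A gives 9>1]
(B,P,Y): not NE [P1→C gives 9>2; P3→X gives 2>0]
(B,Q,X): not NE [P1→C gives 10>3; P2→P gives 3>0; P3→Y gives 2>0]
(B,Q,Y): not NE [P1→A gives 7>3; P2→P gives 9>0]
(C,P,X): not NE [P1→A gives 9>1; P2→Q gives 5>0]
(C,P,Y): not NE [P2→Q gives 4>3; P3→X gives 9>6]
(C,Q,X): not NE [P3→Y gives 9>5]
(C,Q,Y): not NE [P1→A gives 7>6]
(D,P,X): not NE [P1→A gives 9>7]
(D,P,Y): not NE [P1→C gives 9>1; P2→Q gives 8>3; P3→X gives 9>2]
(D,Q,X): not NE [P1→C gives 10>4]
(D,Q,Y): not NE [P1→A gives 7>6; P3→X gives 8>5]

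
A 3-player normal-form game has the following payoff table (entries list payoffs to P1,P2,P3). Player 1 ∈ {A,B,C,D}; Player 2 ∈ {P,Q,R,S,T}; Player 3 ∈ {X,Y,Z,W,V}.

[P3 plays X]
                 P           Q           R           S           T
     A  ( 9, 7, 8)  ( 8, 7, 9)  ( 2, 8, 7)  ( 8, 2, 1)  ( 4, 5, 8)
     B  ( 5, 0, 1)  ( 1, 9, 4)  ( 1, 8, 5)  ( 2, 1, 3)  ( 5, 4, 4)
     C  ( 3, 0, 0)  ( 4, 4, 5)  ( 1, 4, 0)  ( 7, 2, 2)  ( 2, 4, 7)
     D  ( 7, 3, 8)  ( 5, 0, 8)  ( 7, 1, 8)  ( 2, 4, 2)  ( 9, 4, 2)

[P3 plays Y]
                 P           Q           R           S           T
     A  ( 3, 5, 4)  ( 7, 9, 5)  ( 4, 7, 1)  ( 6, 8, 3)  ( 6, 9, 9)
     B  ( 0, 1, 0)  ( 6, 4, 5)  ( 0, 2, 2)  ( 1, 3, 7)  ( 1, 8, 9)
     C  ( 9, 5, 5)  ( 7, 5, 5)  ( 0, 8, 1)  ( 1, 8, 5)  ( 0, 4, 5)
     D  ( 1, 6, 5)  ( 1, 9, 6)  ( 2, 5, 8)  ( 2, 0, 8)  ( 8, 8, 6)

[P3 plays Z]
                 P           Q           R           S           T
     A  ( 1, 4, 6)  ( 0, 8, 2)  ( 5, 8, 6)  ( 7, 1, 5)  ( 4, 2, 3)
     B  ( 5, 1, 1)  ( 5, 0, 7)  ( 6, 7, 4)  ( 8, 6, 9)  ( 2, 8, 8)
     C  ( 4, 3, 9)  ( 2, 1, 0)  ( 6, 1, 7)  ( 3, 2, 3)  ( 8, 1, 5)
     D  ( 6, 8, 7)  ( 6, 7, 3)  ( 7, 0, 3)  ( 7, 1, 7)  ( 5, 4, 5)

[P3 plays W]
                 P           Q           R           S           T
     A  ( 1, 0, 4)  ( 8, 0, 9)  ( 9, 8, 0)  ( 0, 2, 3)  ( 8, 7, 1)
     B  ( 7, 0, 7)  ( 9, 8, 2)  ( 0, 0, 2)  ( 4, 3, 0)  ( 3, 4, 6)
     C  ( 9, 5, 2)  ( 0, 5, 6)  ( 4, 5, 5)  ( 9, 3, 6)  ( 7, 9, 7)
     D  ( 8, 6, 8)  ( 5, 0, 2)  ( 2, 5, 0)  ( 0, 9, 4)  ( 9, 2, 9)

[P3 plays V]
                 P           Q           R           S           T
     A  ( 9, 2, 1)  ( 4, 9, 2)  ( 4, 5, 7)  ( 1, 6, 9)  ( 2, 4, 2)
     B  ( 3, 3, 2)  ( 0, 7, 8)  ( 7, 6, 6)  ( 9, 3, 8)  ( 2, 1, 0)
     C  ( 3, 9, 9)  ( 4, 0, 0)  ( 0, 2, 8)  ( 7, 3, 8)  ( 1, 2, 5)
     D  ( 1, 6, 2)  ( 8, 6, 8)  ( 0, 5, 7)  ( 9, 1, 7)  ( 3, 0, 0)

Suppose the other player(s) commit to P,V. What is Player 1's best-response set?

u_1(A vs P,V) = 9
u_1(B vs P,V) = 3
u_1(C vs P,V) = 3
u_1(D vs P,V) = 1
max payoff 9 at {A}

argmax u_1 = {A}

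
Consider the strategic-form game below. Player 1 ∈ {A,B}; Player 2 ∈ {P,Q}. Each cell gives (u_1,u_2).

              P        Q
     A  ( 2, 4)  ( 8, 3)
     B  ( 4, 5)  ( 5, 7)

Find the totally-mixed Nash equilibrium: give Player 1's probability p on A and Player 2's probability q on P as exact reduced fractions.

(p,q) = (2/3, 3/5)

P1 indiff ⇒ q·2+(1-q)·8 = q·4+(1-q)·5 ⇒ q(-2) = (1-q)(-3) ⇒ q = 3/5
P2 indiff ⇒ p·4+(1-p)·5 = p·3+(1-p)·7 ⇒ p(1) = (1-p)(2) ⇒ p = 2/3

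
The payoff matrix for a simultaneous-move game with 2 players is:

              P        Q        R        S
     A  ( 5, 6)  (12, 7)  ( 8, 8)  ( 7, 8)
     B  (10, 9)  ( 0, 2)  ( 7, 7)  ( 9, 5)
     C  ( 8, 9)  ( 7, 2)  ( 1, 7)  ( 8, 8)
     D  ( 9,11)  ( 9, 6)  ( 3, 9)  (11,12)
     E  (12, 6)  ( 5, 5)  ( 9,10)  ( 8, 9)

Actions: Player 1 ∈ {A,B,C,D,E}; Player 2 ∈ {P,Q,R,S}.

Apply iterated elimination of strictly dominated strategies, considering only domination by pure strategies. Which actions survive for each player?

P1 drop C (D beats it: P:9>8 Q:9>7 R:3>1 S:11>8)
P2 drop Q (R beats it: A:8>7 B:7>2 D:9>6 E:10>5)
P1 drop A (E beats it: P:12>5 R:9>8 S:8>7)
P1→{B,D,E} P2→{P,R,S}

IESDS → P1:{B,D,E} P2:{P,R,S}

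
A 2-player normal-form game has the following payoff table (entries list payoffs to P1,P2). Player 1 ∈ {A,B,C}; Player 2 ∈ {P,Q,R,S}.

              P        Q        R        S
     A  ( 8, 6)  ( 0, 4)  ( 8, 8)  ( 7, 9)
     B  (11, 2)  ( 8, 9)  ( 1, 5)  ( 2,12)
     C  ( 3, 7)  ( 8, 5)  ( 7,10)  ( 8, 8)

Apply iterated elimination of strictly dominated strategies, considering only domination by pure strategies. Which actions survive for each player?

P2 drop P (R beats it: A:8>6 B:5>2 C:10>7)
P2 drop Q (S beats it: A:9>4 B:12>9 C:8>5)
P1 drop B (A beats it: R:8>1 S:7>2)
P1→{A,C} P2→{R,S}

IESDS → P1:{A,C} P2:{R,S}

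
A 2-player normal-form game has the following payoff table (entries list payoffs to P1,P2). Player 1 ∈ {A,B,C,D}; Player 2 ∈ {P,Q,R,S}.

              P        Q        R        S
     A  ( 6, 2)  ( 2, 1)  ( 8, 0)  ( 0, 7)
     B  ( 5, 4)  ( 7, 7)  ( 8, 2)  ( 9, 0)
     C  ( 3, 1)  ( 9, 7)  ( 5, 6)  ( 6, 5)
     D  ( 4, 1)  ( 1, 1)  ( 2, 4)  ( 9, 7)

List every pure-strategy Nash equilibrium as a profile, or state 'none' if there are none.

(A,P): not NE [P2→S gives 7>2]
(A,Q): not NE [P1→C gives 9>2; P2→S gives 7>1]
(A,R): not NE [P2→S gives 7>0]
(A,S): not NE [P1→D gives 9>0]
(B,P): not NE [P1→A gives 6>5; P2→Q gives 7>4]
(B,Q): not NE [P1→C gives 9>7]
(B,R): not NE [P2→Q gives 7>2]
(B,S): not NE [P2→Q gives 7>0]
(C,P): not NE [P1→A gives 6>3; P2→Q gives 7>1]
(C,Q): NE
(C,R): not NE [P1→B gives 8>5; P2→Q gives 7>6]
(C,S): not NE [P1→D gives 9>6; P2→Q gives 7>5]
(D,P): not NE [P1→A gives 6>4; P2→S gives 7>1]
(D,Q): not NE [P1→C gives 9>1; P2→S gives 7>1]
(D,R): not NE [P1→B gives 8>2; P2→S gives 7>4]
(D,S): NE

Nash profiles: (C,Q), (D,S)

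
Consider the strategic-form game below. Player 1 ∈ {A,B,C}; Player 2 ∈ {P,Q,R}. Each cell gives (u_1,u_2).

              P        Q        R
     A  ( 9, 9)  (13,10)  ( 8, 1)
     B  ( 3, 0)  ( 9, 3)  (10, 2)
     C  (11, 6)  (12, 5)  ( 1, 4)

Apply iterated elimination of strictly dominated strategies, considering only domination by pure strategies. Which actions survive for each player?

P2 drop R (Q beats it: A:10>1 B:3>2 C:5>4)
P1 drop B (A beats it: P:9>3 Q:13>9)
P1→{A,C} P2→{P,Q}

Survivors P1:{A,C} P2:{P,Q}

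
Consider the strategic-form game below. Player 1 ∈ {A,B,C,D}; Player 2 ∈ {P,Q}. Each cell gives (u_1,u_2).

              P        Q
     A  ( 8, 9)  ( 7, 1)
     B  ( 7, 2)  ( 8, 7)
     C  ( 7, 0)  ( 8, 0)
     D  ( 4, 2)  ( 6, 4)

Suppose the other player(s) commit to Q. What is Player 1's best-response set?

u_1(A vs Q) = 7
u_1(B vs Q) = 8
u_1(C vs Q) = 8
u_1(D vs Q) = 6
max payoff 8 at {B,C}

argmax u_1 = {B,C}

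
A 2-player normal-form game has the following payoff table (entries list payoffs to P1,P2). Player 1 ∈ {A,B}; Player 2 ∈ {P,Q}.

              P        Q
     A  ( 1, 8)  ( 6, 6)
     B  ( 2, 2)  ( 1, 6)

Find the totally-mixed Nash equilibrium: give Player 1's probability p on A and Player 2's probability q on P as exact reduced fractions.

P1 mixes 2/3 on A; P2 mixes 5/6 on P

P1 indiff ⇒ q·1+(1-q)·6 = q·2+(1-q)·1 ⇒ q(-1) = (1-q)(-5) ⇒ q = 5/6
P2 indiff ⇒ p·8+(1-p)·2 = p·6+(1-p)·6 ⇒ p(2) = (1-p)(4) ⇒ p = 2/3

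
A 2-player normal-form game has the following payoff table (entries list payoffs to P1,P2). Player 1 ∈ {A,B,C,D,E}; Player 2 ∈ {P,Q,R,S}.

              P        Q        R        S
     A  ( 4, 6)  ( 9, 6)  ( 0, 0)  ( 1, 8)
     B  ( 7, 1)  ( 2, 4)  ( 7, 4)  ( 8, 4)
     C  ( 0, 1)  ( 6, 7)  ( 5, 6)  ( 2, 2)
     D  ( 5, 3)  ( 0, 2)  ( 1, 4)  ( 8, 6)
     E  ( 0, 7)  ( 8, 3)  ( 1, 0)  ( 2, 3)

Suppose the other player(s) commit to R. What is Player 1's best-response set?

BR_1 = {B}

u_1(A vs R) = 0
u_1(B vs R) = 7
u_1(C vs R) = 5
u_1(D vs R) = 1
u_1(E vs R) = 1
max payoff 7 at {B}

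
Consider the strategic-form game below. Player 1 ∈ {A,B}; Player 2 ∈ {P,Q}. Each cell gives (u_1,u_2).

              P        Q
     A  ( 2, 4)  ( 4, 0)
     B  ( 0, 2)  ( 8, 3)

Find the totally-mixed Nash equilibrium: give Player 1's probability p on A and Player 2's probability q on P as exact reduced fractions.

P1 indiff ⇒ q·2+(1-q)·4 = q·0+(1-q)·8 ⇒ q(2) = (1-q)(4) ⇒ q = 2/3
P2 indiff ⇒ p·4+(1-p)·2 = p·0+(1-p)·3 ⇒ p(4) = (1-p)(1) ⇒ p = 1/5

p=1/5, q=2/3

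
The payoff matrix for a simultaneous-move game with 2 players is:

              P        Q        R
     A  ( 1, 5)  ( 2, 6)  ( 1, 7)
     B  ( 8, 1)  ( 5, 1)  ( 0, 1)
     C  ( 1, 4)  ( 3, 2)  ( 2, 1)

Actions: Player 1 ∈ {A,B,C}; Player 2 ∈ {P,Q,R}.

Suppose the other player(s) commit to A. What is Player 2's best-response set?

BR_2 = {R}

u_2(P vs A) = 5
u_2(Q vs A) = 6
u_2(R vs A) = 7
max payoff 7 at {R}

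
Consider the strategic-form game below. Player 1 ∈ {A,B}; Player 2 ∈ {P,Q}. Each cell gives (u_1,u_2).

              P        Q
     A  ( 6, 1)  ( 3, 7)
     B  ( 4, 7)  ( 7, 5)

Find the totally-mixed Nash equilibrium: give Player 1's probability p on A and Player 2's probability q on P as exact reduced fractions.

(p,q) = (1/4, 2/3)

P1 indiff ⇒ q·6+(1-q)·3 = q·4+(1-q)·7 ⇒ q(2) = (1-q)(4) ⇒ q = 2/3
P2 indiff ⇒ p·1+(1-p)·7 = p·7+(1-p)·5 ⇒ p(-6) = (1-p)(-2) ⇒ p = 1/4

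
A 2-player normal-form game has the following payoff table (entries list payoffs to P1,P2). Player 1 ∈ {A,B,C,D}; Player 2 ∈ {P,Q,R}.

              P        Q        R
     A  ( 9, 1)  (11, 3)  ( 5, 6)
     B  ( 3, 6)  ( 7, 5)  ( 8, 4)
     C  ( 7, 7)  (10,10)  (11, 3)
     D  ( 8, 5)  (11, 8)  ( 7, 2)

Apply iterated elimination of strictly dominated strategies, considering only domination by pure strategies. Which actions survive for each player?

IESDS → P1:{A,C,D} P2:{Q,R}

P1 drop B (C beats it: P:7>3 Q:10>7 R:11>8)
P2 drop P (Q beats it: A:3>1 C:10>7 D:8>5)
P1→{A,C,D} P2→{Q,R}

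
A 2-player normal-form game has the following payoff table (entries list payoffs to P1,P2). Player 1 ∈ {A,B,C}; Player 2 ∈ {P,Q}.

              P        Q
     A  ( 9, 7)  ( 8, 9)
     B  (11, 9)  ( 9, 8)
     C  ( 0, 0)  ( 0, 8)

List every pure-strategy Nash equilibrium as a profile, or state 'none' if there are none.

PSNE = {(B,P)}

(A,P): not NE [P1→B gives 11>9; P2→Q gives 9>7]
(A,Q): not NE [P1→B gives 9>8]
(B,P): NE
(B,Q): not NE [P2→P gives 9>8]
(C,P): not NE [P1→B gives 11>0; P2→Q gives 8>0]
(C,Q): not NE [P1→B gives 9>0]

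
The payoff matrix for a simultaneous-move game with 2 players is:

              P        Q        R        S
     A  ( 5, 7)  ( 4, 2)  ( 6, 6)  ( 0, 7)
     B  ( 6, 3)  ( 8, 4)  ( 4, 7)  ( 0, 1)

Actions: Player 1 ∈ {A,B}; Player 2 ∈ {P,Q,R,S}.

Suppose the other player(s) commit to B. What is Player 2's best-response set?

BR_2 = {R}

u_2(P vs B) = 3
u_2(Q vs B) = 4
u_2(R vs B) = 7
u_2(S vs B) = 1
max payoff 7 at {R}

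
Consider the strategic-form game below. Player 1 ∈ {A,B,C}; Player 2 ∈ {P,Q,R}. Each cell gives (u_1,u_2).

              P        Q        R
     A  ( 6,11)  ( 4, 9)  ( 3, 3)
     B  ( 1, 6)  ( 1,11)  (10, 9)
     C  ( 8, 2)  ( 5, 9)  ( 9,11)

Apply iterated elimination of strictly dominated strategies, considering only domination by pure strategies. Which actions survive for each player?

P1 drop A (C beats it: P:8>6 Q:5>4 R:9>3)
P2 drop P (Q beats it: B:11>6 C:9>2)
P1→{B,C} P2→{Q,R}

Remaining: P1:{B,C} P2:{Q,R}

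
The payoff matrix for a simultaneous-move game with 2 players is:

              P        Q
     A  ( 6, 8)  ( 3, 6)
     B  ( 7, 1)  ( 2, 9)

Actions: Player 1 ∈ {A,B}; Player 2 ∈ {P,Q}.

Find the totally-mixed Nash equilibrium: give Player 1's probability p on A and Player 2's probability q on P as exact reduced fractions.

p=4/5, q=1/2

P1 indiff ⇒ q·6+(1-q)·3 = q·7+(1-q)·2 ⇒ q(-1) = (1-q)(-1) ⇒ q = 1/2
P2 indiff ⇒ p·8+(1-p)·1 = p·6+(1-p)·9 ⇒ p(2) = (1-p)(8) ⇒ p = 4/5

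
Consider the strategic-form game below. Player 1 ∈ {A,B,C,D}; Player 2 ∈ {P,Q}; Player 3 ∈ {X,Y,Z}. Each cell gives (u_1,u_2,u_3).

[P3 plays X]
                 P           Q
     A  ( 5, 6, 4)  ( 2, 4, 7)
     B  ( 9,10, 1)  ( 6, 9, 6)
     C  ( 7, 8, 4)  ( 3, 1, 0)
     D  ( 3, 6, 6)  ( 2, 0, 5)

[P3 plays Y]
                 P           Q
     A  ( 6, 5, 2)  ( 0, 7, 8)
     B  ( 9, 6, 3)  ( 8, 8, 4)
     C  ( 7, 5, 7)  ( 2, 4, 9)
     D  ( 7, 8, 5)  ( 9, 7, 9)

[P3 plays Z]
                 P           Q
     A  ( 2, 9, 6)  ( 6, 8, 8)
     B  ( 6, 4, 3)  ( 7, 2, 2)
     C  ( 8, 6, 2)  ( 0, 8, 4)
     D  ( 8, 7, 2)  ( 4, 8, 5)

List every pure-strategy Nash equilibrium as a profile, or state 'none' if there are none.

(A,P,X): not NE [P1→B gives 9>5; P3→Z gives 6>4]
(A,P,Y): not NE [P1→B gives 9>6; P2→Q gives 7>5; P3→Z gives 6>2]
(A,P,Z): not NE [P1→D gives 8>2]
(A,Q,X): not NE [P1→B gives 6>2; P2→P gives 6>4; P3→Z gives 8>7]
(A,Q,Y): not NE [P1→D gives 9>0]
(A,Q,Z): not NE [P1→B gives 7>6; P2→P gives 9>8]
(B,P,X): not NE [P3→Z gives 3>1]
(B,P,Y): not NE [P2→Q gives 8>6]
(B,P,Z): not NE [P1→D gives 8>6]
(B,Q,X): not NE [P2→P gives 10>9]
(B,Q,Y): not NE [P1→D gives 9>8; P3→X gives 6>4]
(B,Q,Z): not NE [P2→P gives 4>2; P3→X gives 6>2]
(C,P,X): not NE [P1→B gives 9>7; P3→Y gives 7>4]
(C,P,Y): not NE [P1→B gives 9>7]
(C,P,Z): not NE [P2→Q gives 8>6; P3→Y gives 7>2]
(C,Q,X): not NE [P1→B gives 6>3; P2→P gives 8>1; P3→Y gives 9>0]
(C,Q,Y): not NE [P1→D gives 9>2; P2→P gives 5>4]
(C,Q,Z): not NE [P1→B gives 7>0; P3→Y gives 9>4]
(D,P,X): not NE [P1→B gives 9>3]
(D,P,Y): not NE [P1→B gives 9>7; P3→X gives 6>5]
(D,P,Z): not NE [P2→Q gives 8>7; P3→X gives 6>2]
(D,Q,X): not NE [P1→B gives 6>2; P2→P gives 6>0; P3→Y gives 9>5]
(D,Q,Y): not NE [P2→P gives 8>7]
(D,Q,Z): not NE [P1→B gives 7>4; P3→Y gives 9>5]

No pure NE.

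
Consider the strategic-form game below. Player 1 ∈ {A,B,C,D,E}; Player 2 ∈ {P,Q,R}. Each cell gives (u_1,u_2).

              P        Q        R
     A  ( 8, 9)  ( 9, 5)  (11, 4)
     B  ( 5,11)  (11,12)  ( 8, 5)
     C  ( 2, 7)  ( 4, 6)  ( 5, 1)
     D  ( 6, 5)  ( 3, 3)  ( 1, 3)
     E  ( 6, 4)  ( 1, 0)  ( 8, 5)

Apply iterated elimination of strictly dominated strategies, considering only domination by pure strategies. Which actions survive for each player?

Survivors P1:{A,B} P2:{P,Q}

P1 drop C (A beats it: P:8>2 Q:9>4 R:11>5)
P1 drop D (A beats it: P:8>6 Q:9>3 R:11>1)
P1 drop E (A beats it: P:8>6 Q:9>1 R:11>8)
P2 drop R (P beats it: A:9>4 B:11>5)
P1→{A,B} P2→{P,Q}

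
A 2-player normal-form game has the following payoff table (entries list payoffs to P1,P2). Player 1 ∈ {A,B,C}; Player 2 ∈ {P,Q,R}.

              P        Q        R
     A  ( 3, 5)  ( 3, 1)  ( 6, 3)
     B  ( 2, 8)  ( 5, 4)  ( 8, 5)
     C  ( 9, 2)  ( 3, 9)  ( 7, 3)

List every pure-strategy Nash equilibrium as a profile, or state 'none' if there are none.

Equilibria: none

(A,P): not NE [P1→C gives 9>3]
(A,Q): not NE [P1→B gives 5>3; P2→P gives 5>1]
(A,R): not NE [P1→B gives 8>6; P2→P gives 5>3]
(B,P): not NE [P1→C gives 9>2]
(B,Q): not NE [P2→P gives 8>4]
(B,R): not NE [P2→P gives 8>5]
(C,P): not NE [P2→Q gives 9>2]
(C,Q): not NE [P1→B gives 5>3]
(C,R): not NE [P1→B gives 8>7; P2→Q gives 9>3]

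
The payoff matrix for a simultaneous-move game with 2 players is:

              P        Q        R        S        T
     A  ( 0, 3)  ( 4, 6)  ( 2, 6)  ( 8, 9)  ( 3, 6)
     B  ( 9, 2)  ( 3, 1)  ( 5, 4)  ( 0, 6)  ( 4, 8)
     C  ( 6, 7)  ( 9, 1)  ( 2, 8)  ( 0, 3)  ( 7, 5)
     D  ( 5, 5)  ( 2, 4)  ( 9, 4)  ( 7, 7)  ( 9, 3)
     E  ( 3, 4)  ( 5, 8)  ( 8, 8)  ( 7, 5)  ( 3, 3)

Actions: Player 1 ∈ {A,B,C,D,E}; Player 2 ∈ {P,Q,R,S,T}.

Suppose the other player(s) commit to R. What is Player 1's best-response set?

BR_1 = {D}

u_1(A vs R) = 2
u_1(B vs R) = 5
u_1(C vs R) = 2
u_1(D vs R) = 9
u_1(E vs R) = 8
max payoff 9 at {D}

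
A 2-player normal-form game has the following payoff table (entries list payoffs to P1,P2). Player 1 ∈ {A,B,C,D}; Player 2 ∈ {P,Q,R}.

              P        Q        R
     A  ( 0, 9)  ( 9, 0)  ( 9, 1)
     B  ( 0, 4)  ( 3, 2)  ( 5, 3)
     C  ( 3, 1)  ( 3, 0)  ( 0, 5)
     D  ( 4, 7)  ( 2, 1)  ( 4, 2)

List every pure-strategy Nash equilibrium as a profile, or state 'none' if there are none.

(A,P): not NE [P1→D gives 4>0]
(A,Q): not NE [P2→P gives 9>0]
(A,R): not NE [P2→P gives 9>1]
(B,P): not NE [P1→D gives 4>0]
(B,Q): not NE [P1→A gives 9>3; P2→P gives 4>2]
(B,R): not NE [P1→A gives 9>5; P2→P gives 4>3]
(C,P): not NE [P1→D gives 4>3; P2→R gives 5>1]
(C,Q): not NE [P1→A gives 9>3; P2→R gives 5>0]
(C,R): not NE [P1→A gives 9>0]
(D,P): NE
(D,Q): not NE [P1→A gives 9>2; P2→P gives 7>1]
(D,R): not NE [P1→A gives 9>4; P2→P gives 7>2]

PSNE = {(D,P)}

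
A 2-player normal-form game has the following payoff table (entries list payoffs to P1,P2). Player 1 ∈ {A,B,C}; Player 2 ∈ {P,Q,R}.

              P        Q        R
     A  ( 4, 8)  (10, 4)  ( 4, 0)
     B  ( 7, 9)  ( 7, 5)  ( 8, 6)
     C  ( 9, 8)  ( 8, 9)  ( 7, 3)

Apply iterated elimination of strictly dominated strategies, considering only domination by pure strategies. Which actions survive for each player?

IESDS → P1:{A,C} P2:{P,Q}

P2 drop R (P beats it: A:8>0 B:9>6 C:8>3)
P1 drop B (C beats it: P:9>7 Q:8>7)
P1→{A,C} P2→{P,Q}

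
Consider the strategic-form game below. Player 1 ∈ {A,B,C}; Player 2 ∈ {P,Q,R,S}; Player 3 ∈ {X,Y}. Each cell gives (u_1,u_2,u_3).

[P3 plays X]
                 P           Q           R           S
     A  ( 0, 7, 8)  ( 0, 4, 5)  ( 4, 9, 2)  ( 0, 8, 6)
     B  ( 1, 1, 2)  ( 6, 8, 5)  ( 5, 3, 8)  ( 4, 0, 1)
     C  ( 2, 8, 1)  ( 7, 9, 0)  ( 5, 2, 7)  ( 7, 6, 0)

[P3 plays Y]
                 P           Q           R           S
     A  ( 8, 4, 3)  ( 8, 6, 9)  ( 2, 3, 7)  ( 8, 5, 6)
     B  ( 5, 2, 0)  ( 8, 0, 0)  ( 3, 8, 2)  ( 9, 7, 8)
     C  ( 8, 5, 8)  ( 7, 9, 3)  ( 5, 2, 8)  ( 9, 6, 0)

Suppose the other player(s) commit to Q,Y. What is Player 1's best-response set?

u_1(A vs Q,Y) = 8
u_1(B vs Q,Y) = 8
u_1(C vs Q,Y) = 7
max payoff 8 at {A,B}

BR_1 = {A,B}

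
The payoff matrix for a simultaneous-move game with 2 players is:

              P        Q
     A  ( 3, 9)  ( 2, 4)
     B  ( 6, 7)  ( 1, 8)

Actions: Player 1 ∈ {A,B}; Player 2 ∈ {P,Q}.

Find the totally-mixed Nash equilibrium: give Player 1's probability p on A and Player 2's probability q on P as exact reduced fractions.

p=1/6, q=1/4

P1 indiff ⇒ q·3+(1-q)·2 = q·6+(1-q)·1 ⇒ q(-3) = (1-q)(-1) ⇒ q = 1/4
P2 indiff ⇒ p·9+(1-p)·7 = p·4+(1-p)·8 ⇒ p(5) = (1-p)(1) ⇒ p = 1/6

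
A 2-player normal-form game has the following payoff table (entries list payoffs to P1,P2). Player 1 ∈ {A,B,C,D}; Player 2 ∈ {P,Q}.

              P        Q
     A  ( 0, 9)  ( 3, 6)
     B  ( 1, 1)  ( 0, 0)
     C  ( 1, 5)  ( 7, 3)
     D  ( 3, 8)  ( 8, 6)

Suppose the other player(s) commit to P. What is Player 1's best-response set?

u_1(A vs P) = 0
u_1(B vs P) = 1
u_1(C vs P) = 1
u_1(D vs P) = 3
max payoff 3 at {D}

argmax u_1 = {D}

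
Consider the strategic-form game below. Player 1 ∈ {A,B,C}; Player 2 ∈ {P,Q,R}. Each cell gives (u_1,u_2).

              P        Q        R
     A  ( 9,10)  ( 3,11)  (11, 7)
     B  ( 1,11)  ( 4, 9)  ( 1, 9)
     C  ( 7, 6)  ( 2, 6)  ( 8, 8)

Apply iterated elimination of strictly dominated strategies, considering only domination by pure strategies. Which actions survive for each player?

P1 drop C (A beats it: P:9>7 Q:3>2 R:11>8)
P2 drop R (P beats it: A:10>7 B:11>9)
P1→{A,B} P2→{P,Q}

Survivors P1:{A,B} P2:{P,Q}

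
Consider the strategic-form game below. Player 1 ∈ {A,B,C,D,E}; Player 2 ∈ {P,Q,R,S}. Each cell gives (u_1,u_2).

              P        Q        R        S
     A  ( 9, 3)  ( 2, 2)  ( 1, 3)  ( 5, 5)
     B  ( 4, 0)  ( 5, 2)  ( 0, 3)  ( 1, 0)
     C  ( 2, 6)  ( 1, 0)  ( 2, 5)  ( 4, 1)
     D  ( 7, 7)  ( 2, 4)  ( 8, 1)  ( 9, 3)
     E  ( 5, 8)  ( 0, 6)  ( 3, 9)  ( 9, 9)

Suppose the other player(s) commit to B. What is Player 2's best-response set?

argmax u_2 = {R}

u_2(P vs B) = 0
u_2(Q vs B) = 2
u_2(R vs B) = 3
u_2(S vs B) = 0
max payoff 3 at {R}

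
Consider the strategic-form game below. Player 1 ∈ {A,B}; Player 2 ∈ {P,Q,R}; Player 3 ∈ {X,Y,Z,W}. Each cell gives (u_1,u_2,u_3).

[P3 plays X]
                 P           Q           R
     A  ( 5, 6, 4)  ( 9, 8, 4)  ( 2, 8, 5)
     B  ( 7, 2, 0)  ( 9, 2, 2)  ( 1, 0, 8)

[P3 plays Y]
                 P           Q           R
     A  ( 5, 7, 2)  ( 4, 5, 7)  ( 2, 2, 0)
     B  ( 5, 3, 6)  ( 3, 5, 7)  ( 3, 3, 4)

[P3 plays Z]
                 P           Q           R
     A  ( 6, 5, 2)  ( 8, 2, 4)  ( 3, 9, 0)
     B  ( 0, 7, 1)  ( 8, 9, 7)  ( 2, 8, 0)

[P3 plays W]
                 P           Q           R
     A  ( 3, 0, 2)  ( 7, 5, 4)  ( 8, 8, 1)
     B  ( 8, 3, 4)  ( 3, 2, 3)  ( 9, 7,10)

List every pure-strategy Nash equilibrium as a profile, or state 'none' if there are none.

(A,P,X): not NE [P1→B gives 7>5; P2→R gives 8>6]
(A,P,Y): not NE [P3→X gives 4>2]
(A,P,Z): not NE [P2→R gives 9>5; P3→X gives 4>2]
(A,P,W): not NE [P1→B gives 8>3; P2→R gives 8>0; P3→X gives 4>2]
(A,Q,X): not NE [P3→Y gives 7>4]
(A,Q,Y): not NE [P2→P gives 7>5]
(A,Q,Z): not NE [P2→R gives 9>2; P3→Y gives 7>4]
(A,Q,W): not NE [P2→R gives 8>5; P3→Y gives 7>4]
(A,R,X): NE
(A,R,Y): not NE [P1→B gives 3>2; P2→P gives 7>2; P3→X gives 5>0]
(A,R,Z): not NE [P3→X gives 5>0]
(A,R,W): not NE [P1→B gives 9>8; P3→X gives 5>1]
(B,P,X): not NE [P3→Y gives 6>0]
(B,P,Y): not NE [P2→Q gives 5>3]
(B,P,Z): not NE [P1→A gives 6>0; P2→Q gives 9>7; P3→Y gives 6>1]
(B,P,W): not NE [P2→R gives 7>3; P3→Y gives 6>4]
(B,Q,X): not NE [P3→Z gives 7>2]
(B,Q,Y): not NE [P1→A gives 4>3]
(B,Q,Z): NE
(B,Q,W): not NE [P1→A gives 7>3; P2→R gives 7>2; P3→Z gives 7>3]
(B,R,X): not NE [P1→A gives 2>1; P2→Q gives 2>0; P3→W gives 10>8]
(B,R,Y): not NE [P2→Q gives 5>3; P3→W gives 10>4]
(B,R,Z): not NE [P1→A gives 3>2; P2→Q gives 9>8; P3→W gives 10>0]
(B,R,W): NE

Nash profiles: (A,R,X), (B,Q,Z), (B,R,W)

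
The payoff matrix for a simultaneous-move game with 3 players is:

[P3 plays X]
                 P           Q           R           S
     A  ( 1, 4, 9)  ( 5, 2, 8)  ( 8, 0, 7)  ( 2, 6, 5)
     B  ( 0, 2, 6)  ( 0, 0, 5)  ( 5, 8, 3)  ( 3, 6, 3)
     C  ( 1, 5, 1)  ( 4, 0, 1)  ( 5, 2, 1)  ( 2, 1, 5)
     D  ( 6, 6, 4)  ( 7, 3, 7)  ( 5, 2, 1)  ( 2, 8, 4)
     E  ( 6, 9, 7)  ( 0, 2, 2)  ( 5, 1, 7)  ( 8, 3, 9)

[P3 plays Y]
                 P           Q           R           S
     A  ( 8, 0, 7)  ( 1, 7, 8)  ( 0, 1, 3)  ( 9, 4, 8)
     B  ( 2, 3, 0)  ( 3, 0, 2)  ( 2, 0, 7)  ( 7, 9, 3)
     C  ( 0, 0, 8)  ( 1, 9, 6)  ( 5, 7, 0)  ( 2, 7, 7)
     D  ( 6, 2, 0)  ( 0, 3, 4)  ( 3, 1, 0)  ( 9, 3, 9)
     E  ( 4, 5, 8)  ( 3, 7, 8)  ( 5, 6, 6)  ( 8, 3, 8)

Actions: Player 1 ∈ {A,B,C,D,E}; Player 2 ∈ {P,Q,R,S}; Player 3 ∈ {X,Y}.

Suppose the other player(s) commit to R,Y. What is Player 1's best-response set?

u_1(A vs R,Y) = 0
u_1(B vs R,Y) = 2
u_1(C vs R,Y) = 5
u_1(D vs R,Y) = 3
u_1(E vs R,Y) = 5
max payoff 5 at {C,E}

BR_1 = {C,E}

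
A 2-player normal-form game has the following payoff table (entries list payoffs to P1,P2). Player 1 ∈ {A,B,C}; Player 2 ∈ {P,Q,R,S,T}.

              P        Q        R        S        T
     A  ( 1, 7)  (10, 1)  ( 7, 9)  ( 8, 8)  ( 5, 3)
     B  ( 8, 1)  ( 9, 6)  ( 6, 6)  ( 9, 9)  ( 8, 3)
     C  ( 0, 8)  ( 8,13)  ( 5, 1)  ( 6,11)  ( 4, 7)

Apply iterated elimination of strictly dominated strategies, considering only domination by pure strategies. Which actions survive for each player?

IESDS → P1:{A,B} P2:{R,S}

P1 drop C (A beats it: P:1>0 Q:10>8 R:7>5 S:8>6 T:5>4)
P2 drop P (R beats it: A:9>7 B:6>1)
P2 drop Q (S beats it: A:8>1 B:9>6)
P2 drop T (R beats it: A:9>3 B:6>3)
P1→{A,B} P2→{R,S}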